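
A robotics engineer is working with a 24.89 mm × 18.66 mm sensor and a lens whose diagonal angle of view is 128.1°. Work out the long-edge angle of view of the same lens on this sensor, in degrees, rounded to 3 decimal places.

Sensor diagonal = √(24.89² + 18.66²) = √967.7077 ≈ 31.1080 mm.
From the diagonal AOV: f = 31.1080 / (2·tan(64.05°)) = 31.1080 / 4.10971 ≈ 7.5694 mm.
Long-edge AOV = 2·arctan(24.89 / (2 × 7.5694)) = 2·arctan(1.64412) ≈ 117.3817°.

117.382°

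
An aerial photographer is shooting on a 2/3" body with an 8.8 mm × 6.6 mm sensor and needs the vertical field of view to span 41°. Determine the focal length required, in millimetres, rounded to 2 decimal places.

8.83 mm

From α = 2·arctan(h/2f) we get f = h / (2·tan(α/2)).
With h = 6.6 mm and α/2 = 20.5°, tan(α/2) ≈ 0.37388, so f ≈ 6.6 / 0.74777 ≈ 8.8263 mm.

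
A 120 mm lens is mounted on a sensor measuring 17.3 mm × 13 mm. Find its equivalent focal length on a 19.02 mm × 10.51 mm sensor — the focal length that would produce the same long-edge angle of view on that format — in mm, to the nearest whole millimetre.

Equal angle of view means equal width/f ratio, so f₂ = f₁ · (width₂/width₁) = 120 × 19.02/17.3.
f₂ = 120 × 1.09942 ≈ 131.931 mm.

132 mm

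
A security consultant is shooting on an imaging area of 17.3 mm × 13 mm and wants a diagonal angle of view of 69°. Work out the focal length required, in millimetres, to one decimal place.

Sensor diagonal = √(17.3² + 13²) = √468.2900 ≈ 21.6400 mm.
From α = 2·arctan(d/2f) we get f = d / (2·tan(α/2)).
With d = 21.6400 mm and α/2 = 34.5°, tan(α/2) ≈ 0.68728, so f ≈ 21.6400 / 1.37456 ≈ 15.7432 mm.

15.7 mm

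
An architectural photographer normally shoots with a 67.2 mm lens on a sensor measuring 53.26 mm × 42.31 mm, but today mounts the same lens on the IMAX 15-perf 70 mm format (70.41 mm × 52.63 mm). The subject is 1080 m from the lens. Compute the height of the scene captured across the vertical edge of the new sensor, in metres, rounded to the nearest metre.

846 m

The focal length stays 67.2 mm; the relevant sensor dimension is now h = 52.63 mm. Object distance dₒ = 1080 m = 1.08e+06 mm.
Thin-lens field height W = h·(dₒ − f)/f = 52.63 × (1.08e+06 − 67.2)/67.2 ≈ 845786.656 mm = 845.787 m.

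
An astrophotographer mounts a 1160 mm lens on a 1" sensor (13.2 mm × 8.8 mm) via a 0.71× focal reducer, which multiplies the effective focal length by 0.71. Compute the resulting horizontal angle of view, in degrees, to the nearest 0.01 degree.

0.92°

Effective focal length f = 1160 × 0.71 = 823.6 mm.
α = 2·arctan(13.2 / (2 × 823.6)) = 2·arctan(0.00801) ≈ 0.9183°.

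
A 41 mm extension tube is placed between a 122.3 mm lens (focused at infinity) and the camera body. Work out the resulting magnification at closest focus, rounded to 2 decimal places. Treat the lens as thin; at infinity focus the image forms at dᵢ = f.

0.34×

The tube moves the image plane from f to f + e, so dᵢ = 122.3 + 41 = 163.3 mm. Focus is achieved when 1/f = 1/dₒ + 1/dᵢ, giving dₒ = 1/(1/f − 1/(f+e)).
Magnification m = dᵢ/dₒ = (f+e)·(1/f − 1/(f+e)) = e/f = 41/122.3 ≈ 0.3352.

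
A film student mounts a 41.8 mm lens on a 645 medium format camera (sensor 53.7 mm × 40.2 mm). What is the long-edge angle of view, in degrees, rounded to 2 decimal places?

65.43°

Angle of view α = 2·arctan(w/2f) with w = 53.7 mm and f = 41.8 mm.
w/2f = 0.64234; arctan(0.64234) ≈ 32.7144°, so α ≈ 65.4289°.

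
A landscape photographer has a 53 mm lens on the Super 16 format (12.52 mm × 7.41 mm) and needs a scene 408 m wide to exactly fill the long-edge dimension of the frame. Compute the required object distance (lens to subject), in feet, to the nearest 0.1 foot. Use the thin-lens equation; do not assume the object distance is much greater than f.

W: 408 m = 408000 mm.
Magnification m = w/W = dᵢ/dₒ; combined with 1/f = 1/dₒ + 1/dᵢ this gives dₒ = f·(1 + W/w).
dₒ = 53 mm × (1 + 408000/12.52) = 53 × 32588.8594 ≈ 1727209.550 mm = 1727209.550/304.8 ft = 5666.7 ft.

5666.7 ft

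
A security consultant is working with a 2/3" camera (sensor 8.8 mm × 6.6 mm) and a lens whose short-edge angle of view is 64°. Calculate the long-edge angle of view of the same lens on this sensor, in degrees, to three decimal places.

From the short-edge AOV: f = 6.6 / (2·tan(32°)) = 6.6 / 1.24974 ≈ 5.2811 mm.
Long-edge AOV = 2·arctan(8.8 / (2 × 5.2811)) = 2·arctan(0.83316) ≈ 79.5994°.

79.599°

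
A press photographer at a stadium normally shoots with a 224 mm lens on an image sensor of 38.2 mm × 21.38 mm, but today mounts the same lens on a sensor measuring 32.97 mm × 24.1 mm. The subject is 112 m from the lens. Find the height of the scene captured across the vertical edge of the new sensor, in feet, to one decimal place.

39.5 ft

The focal length stays 224 mm; the relevant sensor dimension is now h = 24.1 mm. Object distance dₒ = 112 m = 112000 mm.
Thin-lens field height W = h·(dₒ − f)/f = 24.1 × (112000 − 224)/224 ≈ 12025.900 mm = 12025.900/304.8 ft = 39.4551 ft.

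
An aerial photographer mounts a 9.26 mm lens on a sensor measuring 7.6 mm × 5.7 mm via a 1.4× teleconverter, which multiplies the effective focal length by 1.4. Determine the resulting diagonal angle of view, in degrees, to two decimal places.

Effective focal length f = 9.26 × 1.4 = 12.964 mm.
Sensor diagonal = √(7.6² + 5.7²) = √90.2500 ≈ 9.5000 mm.
α = 2·arctan(9.500 / (2 × 12.964)) = 2·arctan(0.36640) ≈ 40.2456°.

40.25°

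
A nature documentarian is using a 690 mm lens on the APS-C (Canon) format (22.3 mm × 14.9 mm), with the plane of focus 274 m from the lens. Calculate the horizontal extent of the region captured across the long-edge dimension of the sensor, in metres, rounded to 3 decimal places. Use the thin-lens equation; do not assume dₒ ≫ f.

dₒ: 274 m = 274000 mm.
Similar triangles through the lens centre give W/dₒ = w/dᵢ; with 1/f = 1/dₒ + 1/dᵢ this gives W = w·(dₒ − f)/f.
W = 22.3 mm × (274000 − 690) / 690 = 22.3 × 396.1014 ≈ 8833.062 mm = 8.83306 m.

8.833 m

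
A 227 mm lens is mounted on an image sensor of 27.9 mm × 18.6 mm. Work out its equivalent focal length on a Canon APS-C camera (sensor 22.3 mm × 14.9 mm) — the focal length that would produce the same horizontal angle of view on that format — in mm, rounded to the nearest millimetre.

181 mm

Equal angle of view means equal width/f ratio, so f₂ = f₁ · (width₂/width₁) = 227 × 22.3/27.9.
f₂ = 227 × 0.79928 ≈ 181.437 mm.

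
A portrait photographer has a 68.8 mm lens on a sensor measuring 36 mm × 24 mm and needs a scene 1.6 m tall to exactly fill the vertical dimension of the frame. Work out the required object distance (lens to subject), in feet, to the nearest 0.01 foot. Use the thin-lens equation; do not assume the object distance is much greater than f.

W: 1.6 m = 1600 mm.
Magnification m = h/W = dᵢ/dₒ; combined with 1/f = 1/dₒ + 1/dᵢ this gives dₒ = f·(1 + W/h).
dₒ = 68.8 mm × (1 + 1600/24) = 68.8 × 67.6667 ≈ 4655.467 mm = 4655.467/304.8 ft = 15.2738 ft.

15.27 ft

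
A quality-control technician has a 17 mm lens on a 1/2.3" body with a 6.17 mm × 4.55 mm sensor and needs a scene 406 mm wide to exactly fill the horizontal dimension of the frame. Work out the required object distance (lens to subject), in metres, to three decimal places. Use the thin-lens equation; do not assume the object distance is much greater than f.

Magnification m = w/W = dᵢ/dₒ; combined with 1/f = 1/dₒ + 1/dᵢ this gives dₒ = f·(1 + W/w).
dₒ = 17 mm × (1 + 406/6.17) = 17 × 66.8023 ≈ 1135.639 mm = 1.13564 m.

1.136 m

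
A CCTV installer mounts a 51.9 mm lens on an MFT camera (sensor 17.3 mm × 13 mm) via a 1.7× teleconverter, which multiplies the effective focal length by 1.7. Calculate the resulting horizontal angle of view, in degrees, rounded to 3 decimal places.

Effective focal length f = 51.9 × 1.7 = 88.23 mm.
α = 2·arctan(17.3 / (2 × 88.23)) = 2·arctan(0.09804) ≈ 11.1987°.

11.199°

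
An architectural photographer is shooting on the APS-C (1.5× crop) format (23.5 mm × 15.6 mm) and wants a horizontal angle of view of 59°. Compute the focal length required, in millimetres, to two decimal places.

From α = 2·arctan(w/2f) we get f = w / (2·tan(α/2)).
With w = 23.5 mm and α/2 = 29.5°, tan(α/2) ≈ 0.56577, so f ≈ 23.5 / 1.13155 ≈ 20.7681 mm.

20.77 mm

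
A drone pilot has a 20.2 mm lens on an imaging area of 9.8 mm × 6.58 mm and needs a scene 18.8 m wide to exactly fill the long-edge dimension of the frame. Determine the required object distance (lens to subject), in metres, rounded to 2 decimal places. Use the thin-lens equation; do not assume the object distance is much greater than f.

W: 18.8 m = 18800 mm.
Magnification m = w/W = dᵢ/dₒ; combined with 1/f = 1/dₒ + 1/dᵢ this gives dₒ = f·(1 + W/w).
dₒ = 20.2 mm × (1 + 18800/9.8) = 20.2 × 1919.3673 ≈ 38771.220 mm = 38.7712 m.

38.77 m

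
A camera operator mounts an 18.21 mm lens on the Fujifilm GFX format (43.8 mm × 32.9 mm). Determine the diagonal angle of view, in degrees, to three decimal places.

112.765°

Sensor diagonal = √(43.8² + 32.9²) = √3000.8500 ≈ 54.7800 mm.
Angle of view α = 2·arctan(d/2f) with d = 54.7800 mm and f = 18.21 mm.
d/2f = 1.50412; arctan(1.50412) ≈ 56.3824°, so α ≈ 112.7648°.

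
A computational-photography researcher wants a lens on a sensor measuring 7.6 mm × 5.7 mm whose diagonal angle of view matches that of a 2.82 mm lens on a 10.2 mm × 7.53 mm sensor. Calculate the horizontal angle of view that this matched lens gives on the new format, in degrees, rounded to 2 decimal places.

121.85°

Sensor diagonal = √(10.2² + 7.53²) = √160.7409 ≈ 12.6784 mm.
Sensor diagonal = √(7.6² + 5.7²) = √90.2500 ≈ 9.5000 mm.
Equal diagonal AOV ⇒ f₂ = f₁ · 9.5000/12.6784 = 2.82 × 0.74931 ≈ 2.1130 mm.
Horizontal AOV on the new format = 2·arctan(7.6 / (2 × 2.1130)) = 2·arctan(1.79835) ≈ 121.8462°.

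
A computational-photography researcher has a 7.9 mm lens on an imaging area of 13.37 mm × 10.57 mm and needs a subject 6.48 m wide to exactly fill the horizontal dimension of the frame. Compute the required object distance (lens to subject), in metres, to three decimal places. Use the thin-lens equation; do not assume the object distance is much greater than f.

W: 6.48 m = 6480 mm.
Magnification m = w/W = dᵢ/dₒ; combined with 1/f = 1/dₒ + 1/dᵢ this gives dₒ = f·(1 + W/w).
dₒ = 7.9 mm × (1 + 6480/13.37) = 7.9 × 485.6672 ≈ 3836.771 mm = 3.83677 m.

3.837 m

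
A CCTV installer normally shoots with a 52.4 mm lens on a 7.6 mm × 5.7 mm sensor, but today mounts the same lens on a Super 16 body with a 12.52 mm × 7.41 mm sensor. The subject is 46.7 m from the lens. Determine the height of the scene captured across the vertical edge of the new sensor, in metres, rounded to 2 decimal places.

The focal length stays 52.4 mm; the relevant sensor dimension is now h = 7.41 mm. Object distance dₒ = 46.7 m = 46700 mm.
Thin-lens field height W = h·(dₒ − f)/f = 7.41 × (46700 − 52.4)/52.4 ≈ 6596.540 mm = 6.59654 m.

6.60 m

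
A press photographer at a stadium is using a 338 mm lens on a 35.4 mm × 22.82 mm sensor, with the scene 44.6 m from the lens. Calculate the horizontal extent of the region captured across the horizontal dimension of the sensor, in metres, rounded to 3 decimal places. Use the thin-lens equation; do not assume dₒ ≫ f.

4.636 m

dₒ: 44.6 m = 44600 mm.
Similar triangles through the lens centre give W/dₒ = w/dᵢ; with 1/f = 1/dₒ + 1/dᵢ this gives W = w·(dₒ − f)/f.
W = 35.4 mm × (44600 − 338) / 338 = 35.4 × 130.9527 ≈ 4635.724 mm = 4.63572 m.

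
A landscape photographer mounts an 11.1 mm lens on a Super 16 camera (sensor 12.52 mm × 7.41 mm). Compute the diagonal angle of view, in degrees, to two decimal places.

Sensor diagonal = √(12.52² + 7.41²) = √211.6585 ≈ 14.5485 mm.
Angle of view α = 2·arctan(d/2f) with d = 14.5485 mm and f = 11.1 mm.
d/2f = 0.65534; arctan(0.65534) ≈ 33.2383°, so α ≈ 66.4766°.

66.48°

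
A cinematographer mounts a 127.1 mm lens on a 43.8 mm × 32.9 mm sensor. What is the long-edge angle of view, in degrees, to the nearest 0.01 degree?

19.55°

Angle of view α = 2·arctan(w/2f) with w = 43.8 mm and f = 127.1 mm.
w/2f = 0.17231; arctan(0.17231) ≈ 9.7764°, so α ≈ 19.5527°.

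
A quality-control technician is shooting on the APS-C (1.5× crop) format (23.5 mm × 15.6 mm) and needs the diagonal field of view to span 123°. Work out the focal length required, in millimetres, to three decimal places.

7.657 mm

Sensor diagonal = √(23.5² + 15.6²) = √795.6100 ≈ 28.2066 mm.
From α = 2·arctan(d/2f) we get f = d / (2·tan(α/2)).
With d = 28.2066 mm and α/2 = 61.5°, tan(α/2) ≈ 1.84177, so f ≈ 28.2066 / 3.68354 ≈ 7.6575 mm.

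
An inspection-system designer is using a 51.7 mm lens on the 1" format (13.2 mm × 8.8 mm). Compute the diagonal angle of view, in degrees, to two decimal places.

Sensor diagonal = √(13.2² + 8.8²) = √251.6800 ≈ 15.8644 mm.
Angle of view α = 2·arctan(d/2f) with d = 15.8644 mm and f = 51.7 mm.
d/2f = 0.15343; arctan(0.15343) ≈ 8.7227°, so α ≈ 17.4455°.

17.45°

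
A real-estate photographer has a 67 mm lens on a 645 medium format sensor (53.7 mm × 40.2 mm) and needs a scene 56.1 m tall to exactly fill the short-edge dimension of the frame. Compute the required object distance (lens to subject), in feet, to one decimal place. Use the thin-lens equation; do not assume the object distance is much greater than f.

W: 56.1 m = 56100 mm.
Magnification m = h/W = dᵢ/dₒ; combined with 1/f = 1/dₒ + 1/dᵢ this gives dₒ = f·(1 + W/h).
dₒ = 67 mm × (1 + 56100/40.2) = 67 × 1396.5224 ≈ 93567.000 mm = 93567.000/304.8 ft = 306.978 ft.

307.0 ft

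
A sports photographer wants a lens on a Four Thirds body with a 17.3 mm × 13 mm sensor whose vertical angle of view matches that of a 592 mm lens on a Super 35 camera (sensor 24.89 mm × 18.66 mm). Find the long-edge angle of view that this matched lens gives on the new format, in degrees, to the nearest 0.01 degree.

2.40°

Equal vertical AOV ⇒ f₂ = f₁ · 13/18.66 = 592 × 0.69668 ≈ 412.4330 mm.
Long-edge AOV on the new format = 2·arctan(17.3 / (2 × 412.4330)) = 2·arctan(0.02097) ≈ 2.4030°.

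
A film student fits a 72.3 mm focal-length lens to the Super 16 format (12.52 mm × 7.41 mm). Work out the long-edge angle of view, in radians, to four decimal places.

0.1727 rad

Angle of view α = 2·arctan(w/2f) with w = 12.52 mm and f = 72.3 mm.
w/2f = 0.08658; arctan(0.08658) ≈ 0.0864 rad, so α ≈ 0.1727 rad.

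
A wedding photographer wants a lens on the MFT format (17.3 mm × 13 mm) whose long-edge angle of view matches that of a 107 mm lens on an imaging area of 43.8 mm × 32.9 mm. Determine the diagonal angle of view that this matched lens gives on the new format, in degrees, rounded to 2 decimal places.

Equal long-edge AOV ⇒ f₂ = f₁ · 17.3/43.8 = 107 × 0.39498 ≈ 42.2626 mm.
Sensor diagonal = √(17.3² + 13²) = √468.2900 ≈ 21.6400 mm.
Diagonal AOV on the new format = 2·arctan(21.6400 / (2 × 42.2626)) = 2·arctan(0.25602) ≈ 28.7207°.

28.72°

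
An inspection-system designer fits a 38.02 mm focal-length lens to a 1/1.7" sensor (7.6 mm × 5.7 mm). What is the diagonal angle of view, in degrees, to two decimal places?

14.24°

Sensor diagonal = √(7.6² + 5.7²) = √90.2500 ≈ 9.5000 mm.
Angle of view α = 2·arctan(d/2f) with d = 9.5000 mm and f = 38.02 mm.
d/2f = 0.12493; arctan(0.12493) ≈ 7.1213°, so α ≈ 14.2426°.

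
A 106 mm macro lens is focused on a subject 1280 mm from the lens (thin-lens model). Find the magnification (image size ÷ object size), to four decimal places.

0.0903×

Thin lens: 1/f = 1/dₒ + 1/dᵢ → 1/dᵢ = 1/106 − 1/1280 = 0.0086527 mm⁻¹, so dᵢ ≈ 115.5707 mm.
Magnification m = dᵢ/dₒ = 115.5707/1280 ≈ 0.09029.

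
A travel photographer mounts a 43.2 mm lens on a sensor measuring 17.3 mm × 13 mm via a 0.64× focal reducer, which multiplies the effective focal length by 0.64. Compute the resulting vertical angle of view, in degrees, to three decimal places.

26.460°

Effective focal length f = 43.2 × 0.64 = 27.648 mm.
α = 2·arctan(13 / (2 × 27.648)) = 2·arctan(0.23510) ≈ 26.4598°.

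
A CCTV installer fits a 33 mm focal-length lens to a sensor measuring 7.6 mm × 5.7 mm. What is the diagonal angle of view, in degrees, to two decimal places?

16.38°

Sensor diagonal = √(7.6² + 5.7²) = √90.2500 ≈ 9.5000 mm.
Angle of view α = 2·arctan(d/2f) with d = 9.5000 mm and f = 33 mm.
d/2f = 0.14394; arctan(0.14394) ≈ 8.1909°, so α ≈ 16.3817°.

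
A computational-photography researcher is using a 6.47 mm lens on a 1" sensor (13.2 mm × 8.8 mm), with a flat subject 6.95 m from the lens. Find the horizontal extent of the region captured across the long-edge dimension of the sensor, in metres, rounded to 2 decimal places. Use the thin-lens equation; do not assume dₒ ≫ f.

14.17 m

dₒ: 6.95 m = 6950 mm.
Similar triangles through the lens centre give W/dₒ = w/dᵢ; with 1/f = 1/dₒ + 1/dᵢ this gives W = w·(dₒ − f)/f.
W = 13.2 mm × (6950 − 6.47) / 6.47 = 13.2 × 1073.1886 ≈ 14166.089 mm = 14.1661 m.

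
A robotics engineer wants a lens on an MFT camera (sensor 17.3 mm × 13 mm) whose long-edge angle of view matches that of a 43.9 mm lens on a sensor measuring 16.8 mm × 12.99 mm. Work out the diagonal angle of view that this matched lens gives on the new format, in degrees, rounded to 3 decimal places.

Equal long-edge AOV ⇒ f₂ = f₁ · 17.3/16.8 = 43.9 × 1.02976 ≈ 45.2065 mm.
Sensor diagonal = √(17.3² + 13²) = √468.2900 ≈ 21.6400 mm.
Diagonal AOV on the new format = 2·arctan(21.6400 / (2 × 45.2065)) = 2·arctan(0.23935) ≈ 26.9206°.

26.921°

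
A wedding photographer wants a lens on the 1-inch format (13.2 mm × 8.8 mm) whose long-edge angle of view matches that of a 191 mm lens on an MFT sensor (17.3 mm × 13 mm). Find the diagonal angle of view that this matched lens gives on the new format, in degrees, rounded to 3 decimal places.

Equal long-edge AOV ⇒ f₂ = f₁ · 13.2/17.3 = 191 × 0.76301 ≈ 145.7341 mm.
Sensor diagonal = √(13.2² + 8.8²) = √251.6800 ≈ 15.8644 mm.
Diagonal AOV on the new format = 2·arctan(15.8644 / (2 × 145.7341)) = 2·arctan(0.05443) ≈ 6.2310°.

6.231°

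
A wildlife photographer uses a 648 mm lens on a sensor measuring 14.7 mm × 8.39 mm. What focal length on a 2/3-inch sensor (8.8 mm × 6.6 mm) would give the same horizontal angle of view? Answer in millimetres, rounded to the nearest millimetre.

388 mm

Equal angle of view means equal width/f ratio, so f₂ = f₁ · (width₂/width₁) = 648 × 8.8/14.7.
f₂ = 648 × 0.59864 ≈ 387.918 mm.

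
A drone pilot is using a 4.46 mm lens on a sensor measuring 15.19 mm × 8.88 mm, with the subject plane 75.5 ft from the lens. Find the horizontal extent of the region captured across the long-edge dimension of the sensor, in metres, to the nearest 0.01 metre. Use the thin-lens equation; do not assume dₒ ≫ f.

dₒ: 75.5 ft × 304.8 mm/ft = 23012.40 mm.
Similar triangles through the lens centre give W/dₒ = w/dᵢ; with 1/f = 1/dₒ + 1/dᵢ this gives W = w·(dₒ − f)/f.
W = 15.19 mm × (23012.4 − 4.46) / 4.46 = 15.19 × 5158.7308 ≈ 78361.120 mm = 78.3611 m.

78.36 m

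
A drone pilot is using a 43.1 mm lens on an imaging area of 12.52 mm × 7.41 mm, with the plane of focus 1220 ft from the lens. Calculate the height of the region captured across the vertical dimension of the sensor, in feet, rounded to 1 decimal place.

dₒ: 1220 ft × 304.8 mm/ft = 371855.99 mm.
Similar triangles through the lens centre give W/dₒ = h/dᵢ; with 1/f = 1/dₒ + 1/dᵢ this gives W = h·(dₒ − f)/f.
W = 7.41 mm × (371856 − 43.1) / 43.1 = 7.41 × 8626.7491 ≈ 63924.211 mm = 63924.211/304.8 ft = 209.725 ft.

209.7 ft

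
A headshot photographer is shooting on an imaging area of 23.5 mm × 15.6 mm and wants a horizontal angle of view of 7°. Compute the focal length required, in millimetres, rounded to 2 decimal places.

192.11 mm

From α = 2·arctan(w/2f) we get f = w / (2·tan(α/2)).
With w = 23.5 mm and α/2 = 3.5°, tan(α/2) ≈ 0.06116, so f ≈ 23.5 / 0.12233 ≈ 192.1108 mm.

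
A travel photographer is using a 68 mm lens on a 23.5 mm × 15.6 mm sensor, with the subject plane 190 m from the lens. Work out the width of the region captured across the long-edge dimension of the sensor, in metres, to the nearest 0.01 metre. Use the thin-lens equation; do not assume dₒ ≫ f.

65.64 m

dₒ: 190 m = 190000 mm.
Similar triangles through the lens centre give W/dₒ = w/dᵢ; with 1/f = 1/dₒ + 1/dᵢ this gives W = w·(dₒ − f)/f.
W = 23.5 mm × (190000 − 68) / 68 = 23.5 × 2793.1176 ≈ 65638.265 mm = 65.6383 m.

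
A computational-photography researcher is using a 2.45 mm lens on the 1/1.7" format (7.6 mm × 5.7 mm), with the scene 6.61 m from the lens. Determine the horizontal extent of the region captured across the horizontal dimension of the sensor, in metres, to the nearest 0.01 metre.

dₒ: 6.61 m = 6610 mm.
Similar triangles through the lens centre give W/dₒ = w/dᵢ; with 1/f = 1/dₒ + 1/dᵢ this gives W = w·(dₒ − f)/f.
W = 7.6 mm × (6610 − 2.45) / 2.45 = 7.6 × 2696.9592 ≈ 20496.890 mm = 20.4969 m.

20.50 m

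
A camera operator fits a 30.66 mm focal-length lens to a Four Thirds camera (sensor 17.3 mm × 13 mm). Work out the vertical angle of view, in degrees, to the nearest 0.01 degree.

Angle of view α = 2·arctan(h/2f) with h = 13 mm and f = 30.66 mm.
h/2f = 0.21200; arctan(0.21200) ≈ 11.9696°, so α ≈ 23.9393°.

23.94°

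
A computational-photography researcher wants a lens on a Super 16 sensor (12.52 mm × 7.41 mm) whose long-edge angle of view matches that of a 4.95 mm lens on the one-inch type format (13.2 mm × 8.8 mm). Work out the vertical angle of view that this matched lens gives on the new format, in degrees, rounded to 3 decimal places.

Equal long-edge AOV ⇒ f₂ = f₁ · 12.52/13.2 = 4.95 × 0.94848 ≈ 4.6950 mm.
Vertical AOV on the new format = 2·arctan(7.41 / (2 × 4.6950)) = 2·arctan(0.78914) ≈ 76.5566°.

76.557°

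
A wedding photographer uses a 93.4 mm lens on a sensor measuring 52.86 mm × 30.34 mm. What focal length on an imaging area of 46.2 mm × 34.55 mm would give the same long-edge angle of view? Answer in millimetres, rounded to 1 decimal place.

81.6 mm

Equal angle of view means equal width/f ratio, so f₂ = f₁ · (width₂/width₁) = 93.4 × 46.2/52.86.
f₂ = 93.4 × 0.87401 ≈ 81.632 mm.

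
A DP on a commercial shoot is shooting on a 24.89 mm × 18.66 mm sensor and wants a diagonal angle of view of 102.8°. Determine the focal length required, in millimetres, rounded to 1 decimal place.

Sensor diagonal = √(24.89² + 18.66²) = √967.7077 ≈ 31.1080 mm.
From α = 2·arctan(d/2f) we get f = d / (2·tan(α/2)).
With d = 31.1080 mm and α/2 = 51.4°, tan(α/2) ≈ 1.25268, so f ≈ 31.1080 / 2.50536 ≈ 12.4166 mm.

12.4 mm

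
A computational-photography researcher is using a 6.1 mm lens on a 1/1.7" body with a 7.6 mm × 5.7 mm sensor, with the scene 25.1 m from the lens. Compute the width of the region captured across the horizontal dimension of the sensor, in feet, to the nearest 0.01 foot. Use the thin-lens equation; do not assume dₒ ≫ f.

102.57 ft

dₒ: 25.1 m = 25100 mm.
Similar triangles through the lens centre give W/dₒ = w/dᵢ; with 1/f = 1/dₒ + 1/dᵢ this gives W = w·(dₒ − f)/f.
W = 7.6 mm × (25100 − 6.1) / 6.1 = 7.6 × 4113.7541 ≈ 31264.531 mm = 31264.531/304.8 ft = 102.574 ft.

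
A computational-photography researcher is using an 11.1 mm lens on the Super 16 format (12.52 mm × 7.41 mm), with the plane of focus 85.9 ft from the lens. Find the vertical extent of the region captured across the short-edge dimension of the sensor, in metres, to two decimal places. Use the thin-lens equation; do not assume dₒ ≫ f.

dₒ: 85.9 ft × 304.8 mm/ft = 26182.32 mm.
Similar triangles through the lens centre give W/dₒ = h/dᵢ; with 1/f = 1/dₒ + 1/dᵢ this gives W = h·(dₒ − f)/f.
W = 7.41 mm × (26182.3 − 11.1) / 11.1 = 7.41 × 2357.7675 ≈ 17471.057 mm = 17.4711 m.

17.47 m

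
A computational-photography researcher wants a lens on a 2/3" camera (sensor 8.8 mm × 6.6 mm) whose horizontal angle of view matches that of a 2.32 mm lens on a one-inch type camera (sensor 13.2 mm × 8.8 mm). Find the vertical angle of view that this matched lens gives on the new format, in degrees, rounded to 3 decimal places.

129.776°

Equal horizontal AOV ⇒ f₂ = f₁ · 8.8/13.2 = 2.32 × 0.66667 ≈ 1.5467 mm.
Vertical AOV on the new format = 2·arctan(6.6 / (2 × 1.5467)) = 2·arctan(2.13362) ≈ 129.7763°.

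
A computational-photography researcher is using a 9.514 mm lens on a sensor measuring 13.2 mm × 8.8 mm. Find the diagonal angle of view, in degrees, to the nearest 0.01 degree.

79.64°

Sensor diagonal = √(13.2² + 8.8²) = √251.6800 ≈ 15.8644 mm.
Angle of view α = 2·arctan(d/2f) with d = 15.8644 mm and f = 9.514 mm.
d/2f = 0.83374; arctan(0.83374) ≈ 39.8194°, so α ≈ 79.6387°.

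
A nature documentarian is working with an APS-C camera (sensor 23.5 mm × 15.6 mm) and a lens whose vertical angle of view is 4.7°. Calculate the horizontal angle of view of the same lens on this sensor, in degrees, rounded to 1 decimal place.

7.1°

From the vertical AOV: f = 15.6 / (2·tan(2.35°)) = 15.6 / 0.08208 ≈ 190.0666 mm.
Horizontal AOV = 2·arctan(23.5 / (2 × 190.0666)) = 2·arctan(0.06182) ≈ 7.0751°.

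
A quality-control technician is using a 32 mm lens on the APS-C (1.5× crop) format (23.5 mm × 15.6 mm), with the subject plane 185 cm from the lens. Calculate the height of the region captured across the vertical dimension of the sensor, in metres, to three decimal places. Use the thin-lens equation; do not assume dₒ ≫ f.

0.886 m

dₒ: 185 cm = 1850 mm.
Similar triangles through the lens centre give W/dₒ = h/dᵢ; with 1/f = 1/dₒ + 1/dᵢ this gives W = h·(dₒ − f)/f.
W = 15.6 mm × (1850 − 32) / 32 = 15.6 × 56.8125 ≈ 886.275 mm = 0.886275 m.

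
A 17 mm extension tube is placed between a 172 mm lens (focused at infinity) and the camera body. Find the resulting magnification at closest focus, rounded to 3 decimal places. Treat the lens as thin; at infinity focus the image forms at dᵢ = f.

The tube moves the image plane from f to f + e, so dᵢ = 172 + 17 = 189 mm. Focus is achieved when 1/f = 1/dₒ + 1/dᵢ, giving dₒ = 1/(1/f − 1/(f+e)).
Magnification m = dᵢ/dₒ = (f+e)·(1/f − 1/(f+e)) = e/f = 17/172 ≈ 0.0988.

0.099×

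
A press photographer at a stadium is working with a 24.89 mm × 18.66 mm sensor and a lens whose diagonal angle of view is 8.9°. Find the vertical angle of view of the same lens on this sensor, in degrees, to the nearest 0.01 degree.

5.35°

Sensor diagonal = √(24.89² + 18.66²) = √967.7077 ≈ 31.1080 mm.
From the diagonal AOV: f = 31.1080 / (2·tan(4.45°)) = 31.1080 / 0.15565 ≈ 199.8620 mm.
Vertical AOV = 2·arctan(18.66 / (2 × 199.8620)) = 2·arctan(0.04668) ≈ 5.3455°.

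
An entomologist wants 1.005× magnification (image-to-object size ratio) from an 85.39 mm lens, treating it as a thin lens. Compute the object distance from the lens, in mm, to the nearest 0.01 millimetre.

With m = dᵢ/dₒ and 1/f = 1/dₒ + 1/dᵢ, substituting dᵢ = m·dₒ gives 1/f = (1 + 1/m)/dₒ, hence dₒ = f·(1 + 1/m).
dₒ = 85.39 × (1 + 1/1.005) = 85.39 × 1.99502 ≈ 170.355 mm.

170.36 mm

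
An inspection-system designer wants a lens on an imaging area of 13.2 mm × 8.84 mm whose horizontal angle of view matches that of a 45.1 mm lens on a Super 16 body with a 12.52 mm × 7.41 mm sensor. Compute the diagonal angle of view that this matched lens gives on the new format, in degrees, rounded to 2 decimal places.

18.97°

Equal horizontal AOV ⇒ f₂ = f₁ · 13.2/12.52 = 45.1 × 1.05431 ≈ 47.5495 mm.
Sensor diagonal = √(13.2² + 8.84²) = √252.3856 ≈ 15.8866 mm.
Diagonal AOV on the new format = 2·arctan(15.8866 / (2 × 47.5495)) = 2·arctan(0.16705) ≈ 18.9678°.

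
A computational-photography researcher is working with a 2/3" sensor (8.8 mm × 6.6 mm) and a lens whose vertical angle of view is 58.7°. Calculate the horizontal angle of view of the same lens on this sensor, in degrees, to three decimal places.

73.722°

From the vertical AOV: f = 6.6 / (2·tan(29.35°)) = 6.6 / 1.12464 ≈ 5.8685 mm.
Horizontal AOV = 2·arctan(8.8 / (2 × 5.8685)) = 2·arctan(0.74976) ≈ 73.7224°.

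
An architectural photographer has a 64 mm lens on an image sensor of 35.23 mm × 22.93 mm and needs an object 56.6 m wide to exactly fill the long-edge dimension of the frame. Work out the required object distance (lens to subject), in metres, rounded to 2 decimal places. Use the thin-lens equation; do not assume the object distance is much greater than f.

W: 56.6 m = 56600 mm.
Magnification m = w/W = dᵢ/dₒ; combined with 1/f = 1/dₒ + 1/dᵢ this gives dₒ = f·(1 + W/w).
dₒ = 64 mm × (1 + 56600/35.23) = 64 × 1607.5853 ≈ 102885.459 mm = 102.885 m.

102.89 m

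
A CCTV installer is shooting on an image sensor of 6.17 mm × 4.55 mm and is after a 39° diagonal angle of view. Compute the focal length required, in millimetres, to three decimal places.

Sensor diagonal = √(6.17² + 4.55²) = √58.7714 ≈ 7.6663 mm.
From α = 2·arctan(d/2f) we get f = d / (2·tan(α/2)).
With d = 7.6663 mm and α/2 = 19.5°, tan(α/2) ≈ 0.35412, so f ≈ 7.6663 / 0.70824 ≈ 10.8244 mm.

10.824 mm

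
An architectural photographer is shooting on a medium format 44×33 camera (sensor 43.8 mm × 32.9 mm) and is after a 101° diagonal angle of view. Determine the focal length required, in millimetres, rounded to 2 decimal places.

22.58 mm

Sensor diagonal = √(43.8² + 32.9²) = √3000.8500 ≈ 54.7800 mm.
From α = 2·arctan(d/2f) we get f = d / (2·tan(α/2)).
With d = 54.7800 mm and α/2 = 50.5°, tan(α/2) ≈ 1.21310, so f ≈ 54.7800 / 2.42619 ≈ 22.5786 mm.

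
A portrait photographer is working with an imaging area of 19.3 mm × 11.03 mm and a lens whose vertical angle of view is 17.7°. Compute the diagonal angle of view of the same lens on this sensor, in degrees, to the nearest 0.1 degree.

From the vertical AOV: f = 11.03 / (2·tan(8.85°)) = 11.03 / 0.31140 ≈ 35.4203 mm.
Sensor diagonal = √(19.3² + 11.03²) = √494.1509 ≈ 22.2295 mm.
Diagonal AOV = 2·arctan(22.2295 / (2 × 35.4203)) = 2·arctan(0.31380) ≈ 34.8434°.

34.8°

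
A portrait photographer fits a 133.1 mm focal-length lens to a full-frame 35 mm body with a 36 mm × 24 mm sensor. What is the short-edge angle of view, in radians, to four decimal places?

Angle of view α = 2·arctan(h/2f) with h = 24 mm and f = 133.1 mm.
h/2f = 0.09016; arctan(0.09016) ≈ 0.0899 rad, so α ≈ 0.1798 rad.

0.1798 rad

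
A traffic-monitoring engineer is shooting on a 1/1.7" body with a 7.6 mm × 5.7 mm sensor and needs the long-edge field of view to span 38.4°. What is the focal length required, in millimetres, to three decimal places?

From α = 2·arctan(w/2f) we get f = w / (2·tan(α/2)).
With w = 7.6 mm and α/2 = 19.2°, tan(α/2) ≈ 0.34824, so f ≈ 7.6 / 0.69647 ≈ 10.9121 mm.

10.912 mm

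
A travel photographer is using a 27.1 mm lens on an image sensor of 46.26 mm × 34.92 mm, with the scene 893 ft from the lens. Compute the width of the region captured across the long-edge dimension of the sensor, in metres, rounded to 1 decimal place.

dₒ: 893 ft × 304.8 mm/ft = 272186.39 mm.
Similar triangles through the lens centre give W/dₒ = w/dᵢ; with 1/f = 1/dₒ + 1/dᵢ this gives W = w·(dₒ − f)/f.
W = 46.26 mm × (272186 − 27.1) / 27.1 = 46.26 × 10042.7783 ≈ 464578.923 mm = 464.579 m.

464.6 m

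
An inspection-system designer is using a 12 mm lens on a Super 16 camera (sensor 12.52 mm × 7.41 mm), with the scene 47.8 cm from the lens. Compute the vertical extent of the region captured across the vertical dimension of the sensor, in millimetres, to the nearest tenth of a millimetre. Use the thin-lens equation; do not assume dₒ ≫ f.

dₒ: 47.8 cm = 478 mm.
Similar triangles through the lens centre give W/dₒ = h/dᵢ; with 1/f = 1/dₒ + 1/dᵢ this gives W = h·(dₒ − f)/f.
W = 7.41 mm × (478 − 12) / 12 = 7.41 × 38.8333 ≈ 287.755 mm.

287.8 mm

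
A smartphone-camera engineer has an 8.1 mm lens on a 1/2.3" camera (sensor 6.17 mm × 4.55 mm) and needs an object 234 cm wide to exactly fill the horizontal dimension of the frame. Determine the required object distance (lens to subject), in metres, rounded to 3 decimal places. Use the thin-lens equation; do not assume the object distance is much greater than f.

W: 234 cm = 2340 mm.
Magnification m = w/W = dᵢ/dₒ; combined with 1/f = 1/dₒ + 1/dᵢ this gives dₒ = f·(1 + W/w).
dₒ = 8.1 mm × (1 + 2340/6.17) = 8.1 × 380.2545 ≈ 3080.061 mm = 3.08006 m.

3.080 m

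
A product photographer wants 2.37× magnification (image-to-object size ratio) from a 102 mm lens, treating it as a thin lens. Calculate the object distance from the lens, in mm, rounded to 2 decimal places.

145.04 mm

With m = dᵢ/dₒ and 1/f = 1/dₒ + 1/dᵢ, substituting dᵢ = m·dₒ gives 1/f = (1 + 1/m)/dₒ, hence dₒ = f·(1 + 1/m).
dₒ = 102 × (1 + 1/2.37) = 102 × 1.42194 ≈ 145.038 mm.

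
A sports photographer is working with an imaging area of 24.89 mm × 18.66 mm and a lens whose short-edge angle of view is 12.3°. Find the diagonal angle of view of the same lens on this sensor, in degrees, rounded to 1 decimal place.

20.4°

From the short-edge AOV: f = 18.66 / (2·tan(6.15°)) = 18.66 / 0.21550 ≈ 86.5878 mm.
Sensor diagonal = √(24.89² + 18.66²) = √967.7077 ≈ 31.1080 mm.
Diagonal AOV = 2·arctan(31.1080 / (2 × 86.5878)) = 2·arctan(0.17963) ≈ 20.3672°.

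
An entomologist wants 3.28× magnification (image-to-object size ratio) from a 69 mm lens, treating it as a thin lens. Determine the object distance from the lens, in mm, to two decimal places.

90.04 mm

With m = dᵢ/dₒ and 1/f = 1/dₒ + 1/dᵢ, substituting dᵢ = m·dₒ gives 1/f = (1 + 1/m)/dₒ, hence dₒ = f·(1 + 1/m).
dₒ = 69 × (1 + 1/3.28) = 69 × 1.30488 ≈ 90.037 mm.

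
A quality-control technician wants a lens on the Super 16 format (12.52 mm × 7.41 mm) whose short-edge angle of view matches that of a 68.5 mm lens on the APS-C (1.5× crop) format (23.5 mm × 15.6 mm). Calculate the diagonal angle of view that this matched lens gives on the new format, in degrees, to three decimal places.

25.204°

Equal short-edge AOV ⇒ f₂ = f₁ · 7.41/15.6 = 68.5 × 0.47500 ≈ 32.5375 mm.
Sensor diagonal = √(12.52² + 7.41²) = √211.6585 ≈ 14.5485 mm.
Diagonal AOV on the new format = 2·arctan(14.5485 / (2 × 32.5375)) = 2·arctan(0.22356) ≈ 25.2042°.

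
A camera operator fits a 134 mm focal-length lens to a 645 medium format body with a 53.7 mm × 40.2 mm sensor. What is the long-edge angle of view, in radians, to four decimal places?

Angle of view α = 2·arctan(w/2f) with w = 53.7 mm and f = 134 mm.
w/2f = 0.20037; arctan(0.20037) ≈ 0.1978 rad, so α ≈ 0.3955 rad.

0.3955 rad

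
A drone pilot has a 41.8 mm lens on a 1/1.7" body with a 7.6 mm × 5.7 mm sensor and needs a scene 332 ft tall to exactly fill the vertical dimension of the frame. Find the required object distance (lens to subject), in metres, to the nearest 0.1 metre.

W: 332 ft × 304.8 mm/ft = 101193.60 mm.
Magnification m = h/W = dᵢ/dₒ; combined with 1/f = 1/dₒ + 1/dᵢ this gives dₒ = f·(1 + W/h).
dₒ = 41.8 mm × (1 + 101194/5.7) = 41.8 × 17754.2626 ≈ 742128.176 mm = 742.128 m.

742.1 m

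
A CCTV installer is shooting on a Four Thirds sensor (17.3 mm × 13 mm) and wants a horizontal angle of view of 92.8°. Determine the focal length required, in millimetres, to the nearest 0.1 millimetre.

8.2 mm

From α = 2·arctan(w/2f) we get f = w / (2·tan(α/2)).
With w = 17.3 mm and α/2 = 46.4°, tan(α/2) ≈ 1.05010, so f ≈ 17.3 / 2.10021 ≈ 8.2373 mm.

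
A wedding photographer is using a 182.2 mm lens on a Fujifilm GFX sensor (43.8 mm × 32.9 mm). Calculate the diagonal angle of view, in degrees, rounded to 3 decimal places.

Sensor diagonal = √(43.8² + 32.9²) = √3000.8500 ≈ 54.7800 mm.
Angle of view α = 2·arctan(d/2f) with d = 54.7800 mm and f = 182.2 mm.
d/2f = 0.15033; arctan(0.15033) ≈ 8.5492°, so α ≈ 17.0984°.

17.098°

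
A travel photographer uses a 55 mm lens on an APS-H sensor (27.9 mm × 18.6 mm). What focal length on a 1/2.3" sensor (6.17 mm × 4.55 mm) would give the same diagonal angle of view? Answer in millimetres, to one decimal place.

12.6 mm

Sensor diagonal = √(27.9² + 18.6²) = √1124.3700 ≈ 33.5316 mm.
Sensor diagonal = √(6.17² + 4.55²) = √58.7714 ≈ 7.6663 mm.
Equal angle of view means equal diagonal/f ratio, so f₂ = f₁ · (diagonal₂/diagonal₁) = 55 × 7.6663/33.5316.
f₂ = 55 × 0.22863 ≈ 12.575 mm.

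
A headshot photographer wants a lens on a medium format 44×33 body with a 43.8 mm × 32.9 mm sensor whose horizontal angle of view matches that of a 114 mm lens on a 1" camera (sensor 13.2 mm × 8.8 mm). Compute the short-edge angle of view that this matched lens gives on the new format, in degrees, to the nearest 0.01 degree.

Equal horizontal AOV ⇒ f₂ = f₁ · 43.8/13.2 = 114 × 3.31818 ≈ 378.2727 mm.
Short-edge AOV on the new format = 2·arctan(32.9 / (2 × 378.2727)) = 2·arctan(0.04349) ≈ 4.9801°.

4.98°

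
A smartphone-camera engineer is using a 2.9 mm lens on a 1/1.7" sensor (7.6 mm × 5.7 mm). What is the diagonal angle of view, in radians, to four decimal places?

Sensor diagonal = √(7.6² + 5.7²) = √90.2500 ≈ 9.5000 mm.
Angle of view α = 2·arctan(d/2f) with d = 9.5000 mm and f = 2.9 mm.
d/2f = 1.63793; arctan(1.63793) ≈ 1.0227 rad, so α ≈ 2.0453 rad.

2.0453 rad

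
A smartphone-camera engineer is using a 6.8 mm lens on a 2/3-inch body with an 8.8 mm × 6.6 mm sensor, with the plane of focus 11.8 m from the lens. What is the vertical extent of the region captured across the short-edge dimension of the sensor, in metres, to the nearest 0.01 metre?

11.45 m

dₒ: 11.8 m = 11800 mm.
Similar triangles through the lens centre give W/dₒ = h/dᵢ; with 1/f = 1/dₒ + 1/dᵢ this gives W = h·(dₒ − f)/f.
W = 6.6 mm × (11800 − 6.8) / 6.8 = 6.6 × 1734.2941 ≈ 11446.341 mm = 11.4463 m.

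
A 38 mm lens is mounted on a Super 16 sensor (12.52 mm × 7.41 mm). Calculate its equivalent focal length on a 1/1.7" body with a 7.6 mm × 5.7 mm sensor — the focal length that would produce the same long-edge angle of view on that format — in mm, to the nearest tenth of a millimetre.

Equal angle of view means equal width/f ratio, so f₂ = f₁ · (width₂/width₁) = 38 × 7.6/12.52.
f₂ = 38 × 0.60703 ≈ 23.067 mm.

23.1 mm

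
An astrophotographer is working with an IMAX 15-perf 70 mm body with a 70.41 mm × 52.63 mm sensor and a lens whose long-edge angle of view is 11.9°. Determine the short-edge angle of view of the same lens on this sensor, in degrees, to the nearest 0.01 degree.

From the long-edge AOV: f = 70.41 / (2·tan(5.95°)) = 70.41 / 0.20844 ≈ 337.7885 mm.
Short-edge AOV = 2·arctan(52.63 / (2 × 337.7885)) = 2·arctan(0.07790) ≈ 8.9091°.

8.91°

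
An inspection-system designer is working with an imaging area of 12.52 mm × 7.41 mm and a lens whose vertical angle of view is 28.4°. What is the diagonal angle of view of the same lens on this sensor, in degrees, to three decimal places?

52.837°

From the vertical AOV: f = 7.41 / (2·tan(14.2°)) = 7.41 / 0.50608 ≈ 14.6420 mm.
Sensor diagonal = √(12.52² + 7.41²) = √211.6585 ≈ 14.5485 mm.
Diagonal AOV = 2·arctan(14.5485 / (2 × 14.6420)) = 2·arctan(0.49681) ≈ 52.8369°.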